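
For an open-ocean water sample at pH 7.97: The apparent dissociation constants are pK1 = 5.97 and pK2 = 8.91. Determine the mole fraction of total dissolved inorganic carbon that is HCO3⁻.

α₁ = 1 / (1 + [H⁺]/K1 + K2/[H⁺]) = 1 / (1 + 10^-2.00 + 10^-0.94)
   = 1 / (1 + 0.010000 + 0.11482) = 1/1.1248 = 0.8890

α₁ = 0.889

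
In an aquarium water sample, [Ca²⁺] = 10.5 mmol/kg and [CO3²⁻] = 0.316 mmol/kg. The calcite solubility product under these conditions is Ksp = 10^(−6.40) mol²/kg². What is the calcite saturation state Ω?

Ω = 8.33

Ksp = 10^(−6.40) = 3.981×10^-7
Ω = [Ca²⁺][CO3²⁻]/Ksp = (10.5×10^-3)(0.316×10^-3) / 3.981×10^-7 = 8.33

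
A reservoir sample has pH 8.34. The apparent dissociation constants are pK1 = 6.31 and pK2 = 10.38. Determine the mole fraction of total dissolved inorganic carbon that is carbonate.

α₂ = 1 / (1 + [H⁺]/K2 + [H⁺]²/(K1K2)) = 1 / (1 + 10^+2.04 + 10^+0.01)
   = 1 / (1 + 109.65 + 1.0233) = 1/111.67 = 0.008955

α₂ = 0.00895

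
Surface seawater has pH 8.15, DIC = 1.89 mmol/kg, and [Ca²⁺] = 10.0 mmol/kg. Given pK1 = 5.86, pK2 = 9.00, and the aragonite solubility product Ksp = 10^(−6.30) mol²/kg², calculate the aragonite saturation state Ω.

α₂ = 1 / (1 + [H⁺]/K2 + [H⁺]²/(K1K2)) = 1 / (1 + 10^+0.85 + 10^-1.44)
   = 1 / (1 + 7.0795 + 0.036308) = 1/8.1158 = 0.1232
[CO3²⁻] = α₂ × DIC = 0.1232 × 1.89 = 0.2329 mmol/kg
Ksp = 10^(−6.30) = 5.012×10^-7
Ω = [Ca²⁺][CO3²⁻]/Ksp = (10.0×10^-3)(2.329×10^-4) / 5.012×10^-7 = 4.65

Ω = 4.65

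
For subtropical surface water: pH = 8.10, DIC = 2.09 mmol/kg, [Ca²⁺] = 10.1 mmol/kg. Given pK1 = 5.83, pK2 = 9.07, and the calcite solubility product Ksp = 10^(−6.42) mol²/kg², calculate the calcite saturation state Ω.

Ω = 5.35

α₂ = 1 / (1 + [H⁺]/K2 + [H⁺]²/(K1K2)) = 1 / (1 + 10^+0.97 + 10^-1.30)
   = 1 / (1 + 9.3325 + 0.050119) = 1/10.383 = 0.09631
[CO3²⁻] = α₂ × DIC = 0.09631 × 2.09 = 0.2013 mmol/kg
Ksp = 10^(−6.42) = 3.802×10^-7
Ω = [Ca²⁺][CO3²⁻]/Ksp = (10.1×10^-3)(2.013×10^-4) / 3.802×10^-7 = 5.35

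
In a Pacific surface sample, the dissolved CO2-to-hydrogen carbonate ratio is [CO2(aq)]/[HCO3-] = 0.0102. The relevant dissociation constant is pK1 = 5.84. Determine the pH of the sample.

pH = 7.83

From K1 = [H⁺][HCO3-]/[CO2(aq)]:  pH = pK1 − log₁₀([CO2(aq)]/[HCO3-])
log₁₀(0.0102) = -1.991
pH = 5.84 − (-1.991) = 7.83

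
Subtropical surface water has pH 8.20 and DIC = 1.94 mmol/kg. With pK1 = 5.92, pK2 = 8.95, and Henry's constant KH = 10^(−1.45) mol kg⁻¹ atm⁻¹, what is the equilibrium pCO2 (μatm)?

α₀ = 1 / (1 + K1/[H⁺] + K1K2/[H⁺]²) = 1 / (1 + 10^+2.28 + 10^+1.53)
   = 1 / (1 + 190.55 + 33.884) = 1/225.43 = 0.004436
[CO2*] = α₀ × DIC = 0.004436 × 1.94 = 0.008606 mmol/kg = 8.606 μmol/kg
pCO2 = [CO2*]/KH = 8.606×10^-6 / 3.548×10^-2 = 243 μatm

pCO2 = 243 μatm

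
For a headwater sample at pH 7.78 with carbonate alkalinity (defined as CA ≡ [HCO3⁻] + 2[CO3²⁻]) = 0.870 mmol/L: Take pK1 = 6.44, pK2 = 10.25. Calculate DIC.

DIC = 0.907 mmol/L

CA = [HCO3⁻] + 2[CO3²⁻] = (α₁ + 2α₂)·DIC
At pH 7.78: [H⁺]/K1 = 10^-1.34 = 0.045709, K2/[H⁺] = 10^-2.47 = 0.0033884
α₁ = 1/(1 + 0.045709 + 0.0033884) = 1/1.0491 = 0.9532; α₂ = α₁·K2/[H⁺] = 0.003230
α₁ + 2α₂ = 0.9597
DIC = CA / (α₁ + 2α₂) = 0.870 / 0.9597 = 0.907 mmol/L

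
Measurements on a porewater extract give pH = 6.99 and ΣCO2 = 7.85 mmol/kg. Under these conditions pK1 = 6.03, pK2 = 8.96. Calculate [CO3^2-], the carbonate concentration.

[CO3²⁻] = 0.0751 mmol/kg

α₂ = 1 / (1 + [H⁺]/K2 + [H⁺]²/(K1K2)) = 1 / (1 + 10^+1.97 + 10^+1.01)
   = 1 / (1 + 93.325 + 10.233) = 1/104.56 = 0.009564
[CO3²⁻] = α₂ × DIC = 0.009564 × 7.85 = 0.0751 mmol/kg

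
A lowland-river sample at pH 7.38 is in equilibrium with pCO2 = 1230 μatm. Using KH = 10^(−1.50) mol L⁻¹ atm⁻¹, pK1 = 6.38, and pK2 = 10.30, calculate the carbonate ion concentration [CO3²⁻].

[CO3²⁻] = 0.468 μmol/L

[CO2*] = KH · pCO2 = 10^(−1.50) × 1230×10^-6 = 3.890×10^-5 mol/L
α₀ = 1/(1 + K1/[H⁺] + K1K2/[H⁺]²) = 1/(1 + 10^+1.00 + 10^-1.92) = 0.09081
DIC = [CO2*]/α₀ = 3.890×10^-5 / 0.09081 = 0.4283 mmol/L
[CO3²⁻] = α₂·DIC; α₂ = 0.001092, so [CO3²⁻] = 0.001092 × 0.4283 = 0.000468 mmol/L = 0.468 μmol/L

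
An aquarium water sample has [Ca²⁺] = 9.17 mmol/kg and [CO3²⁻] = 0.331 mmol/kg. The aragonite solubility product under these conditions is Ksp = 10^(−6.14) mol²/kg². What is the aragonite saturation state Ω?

Ω = 4.19

Ksp = 10^(−6.14) = 7.244×10^-7
Ω = [Ca²⁺][CO3²⁻]/Ksp = (9.17×10^-3)(0.331×10^-3) / 7.244×10^-7 = 4.19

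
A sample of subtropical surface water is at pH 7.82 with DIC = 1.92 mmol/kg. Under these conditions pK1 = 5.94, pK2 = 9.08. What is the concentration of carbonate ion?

α₂ = 1 / (1 + [H⁺]/K2 + [H⁺]²/(K1K2)) = 1 / (1 + 10^+1.26 + 10^-0.62)
   = 1 / (1 + 18.197 + 0.23988) = 1/19.437 = 0.05145
[CO3²⁻] = α₂ × DIC = 0.05145 × 1.92 = 0.0988 mmol/kg

[CO3²⁻] = 0.0988 mmol/kg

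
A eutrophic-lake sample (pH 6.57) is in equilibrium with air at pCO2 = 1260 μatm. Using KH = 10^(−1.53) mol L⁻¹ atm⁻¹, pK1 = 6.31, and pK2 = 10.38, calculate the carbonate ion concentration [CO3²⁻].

[CO3²⁻] = 0.0105 μmol/L

[CO2*] = KH · pCO2 = 10^(−1.53) × 1260×10^-6 = 3.719×10^-5 mol/L
α₀ = 1/(1 + K1/[H⁺] + K1K2/[H⁺]²) = 1/(1 + 10^+0.26 + 10^-3.55) = 0.3546
DIC = [CO2*]/α₀ = 3.719×10^-5 / 0.3546 = 0.1049 mmol/L
[CO3²⁻] = α₂·DIC; α₂ = 9.994×10^-5, so [CO3²⁻] = 9.994×10^-5 × 0.1049 = 1.05×10^-5 mmol/L = 0.0105 μmol/L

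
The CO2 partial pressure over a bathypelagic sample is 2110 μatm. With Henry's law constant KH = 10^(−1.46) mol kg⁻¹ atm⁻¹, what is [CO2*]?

KH = 10^(−1.46) = 3.467×10^-2 mol kg⁻¹ atm⁻¹
[CO2*] = KH · pCO2 = 3.467×10^-2 × 2110×10^-6 atm = 7.32×10^-5 mol/kg

[CO2*] = 73.2 μmol/kg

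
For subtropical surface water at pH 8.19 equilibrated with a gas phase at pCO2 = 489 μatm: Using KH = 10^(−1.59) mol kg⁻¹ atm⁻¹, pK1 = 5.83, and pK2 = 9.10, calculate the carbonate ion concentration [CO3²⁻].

[CO3²⁻] = 0.354 mmol/kg

[CO2*] = KH · pCO2 = 10^(−1.59) × 489×10^-6 = 1.257×10^-5 mol/kg
α₀ = 1/(1 + K1/[H⁺] + K1K2/[H⁺]²) = 1/(1 + 10^+2.36 + 10^+1.45) = 0.003872
DIC = [CO2*]/α₀ = 1.257×10^-5 / 0.003872 = 3.246 mmol/kg
[CO3²⁻] = α₂·DIC; α₂ = 0.1091, so [CO3²⁻] = 0.1091 × 3.246 = 0.354 mmol/kg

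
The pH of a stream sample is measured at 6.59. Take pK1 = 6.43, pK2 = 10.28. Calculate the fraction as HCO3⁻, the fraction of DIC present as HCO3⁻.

α₁ = 1 / (1 + [H⁺]/K1 + K2/[H⁺]) = 1 / (1 + 10^-0.16 + 10^-3.69)
   = 1 / (1 + 0.69183 + 0.00020417) = 1/1.6920 = 0.5910

α₁ = 0.591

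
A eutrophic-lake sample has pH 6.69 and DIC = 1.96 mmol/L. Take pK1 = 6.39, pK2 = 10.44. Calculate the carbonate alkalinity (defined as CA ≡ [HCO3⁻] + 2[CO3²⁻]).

CA = 1.31 mmol/L

CA = [HCO3⁻] + 2[CO3²⁻] = (α₁ + 2α₂)·DIC
At pH 6.69: [H⁺]/K1 = 10^-0.30 = 0.50119, K2/[H⁺] = 10^-3.75 = 0.00017783
α₁ = 1/(1 + 0.50119 + 0.00017783) = 1/1.5014 = 0.6661; α₂ = α₁·K2/[H⁺] = 0.0001184
α₁ + 2α₂ = 0.6663
CA = 0.6663 × 1.96 = 1.31 mmol/L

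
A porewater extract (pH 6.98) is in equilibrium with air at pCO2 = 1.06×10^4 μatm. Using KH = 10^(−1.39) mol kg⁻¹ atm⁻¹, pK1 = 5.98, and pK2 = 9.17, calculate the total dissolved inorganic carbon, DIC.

DIC = 4.78 mmol/kg

[CO2*] = KH · pCO2 = 10^(−1.39) × 1.06×10^4×10^-6 = 4.318×10^-4 mol/kg
α₀ = 1/(1 + K1/[H⁺] + K1K2/[H⁺]²) = 1/(1 + 10^+1.00 + 10^-1.19) = 0.09038
DIC = [CO2*]/α₀ = 4.318×10^-4 / 0.09038 = 4.78 mmol/kg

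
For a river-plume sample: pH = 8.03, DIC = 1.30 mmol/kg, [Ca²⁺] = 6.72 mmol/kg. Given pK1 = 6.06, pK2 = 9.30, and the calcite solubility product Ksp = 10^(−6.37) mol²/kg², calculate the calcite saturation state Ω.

α₂ = 1 / (1 + [H⁺]/K2 + [H⁺]²/(K1K2)) = 1 / (1 + 10^+1.27 + 10^-0.70)
   = 1 / (1 + 18.621 + 0.19953) = 1/19.820 = 0.05045
[CO3²⁻] = α₂ × DIC = 0.05045 × 1.30 = 0.06559 mmol/kg
Ksp = 10^(−6.37) = 4.266×10^-7
Ω = [Ca²⁺][CO3²⁻]/Ksp = (6.72×10^-3)(6.559×10^-5) / 4.266×10^-7 = 1.03

Ω = 1.03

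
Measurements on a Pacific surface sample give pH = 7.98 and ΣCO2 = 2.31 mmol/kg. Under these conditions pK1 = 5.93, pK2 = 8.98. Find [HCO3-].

α₁ = 1 / (1 + [H⁺]/K1 + K2/[H⁺]) = 1 / (1 + 10^-2.05 + 10^-1.00)
   = 1 / (1 + 0.0089125 + 0.10000) = 1/1.1089 = 0.9018
[HCO3⁻] = α₁ × DIC = 0.9018 × 2.31 = 2.08 mmol/kg

[HCO3⁻] = 2.08 mmol/kg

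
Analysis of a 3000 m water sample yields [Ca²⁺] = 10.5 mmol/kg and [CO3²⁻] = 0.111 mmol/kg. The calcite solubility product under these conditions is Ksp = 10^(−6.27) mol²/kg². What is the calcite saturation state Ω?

Ksp = 10^(−6.27) = 5.370×10^-7
Ω = [Ca²⁺][CO3²⁻]/Ksp = (10.5×10^-3)(0.111×10^-3) / 5.370×10^-7 = 2.17

Ω = 2.17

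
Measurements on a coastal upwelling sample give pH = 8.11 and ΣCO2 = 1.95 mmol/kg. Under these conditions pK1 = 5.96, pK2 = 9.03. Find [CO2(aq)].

α₀ = 1 / (1 + K1/[H⁺] + K1K2/[H⁺]²) = 1 / (1 + 10^+2.15 + 10^+1.23)
   = 1 / (1 + 141.25 + 16.982) = 1/159.24 = 0.006280
[CO2*] = α₀ × DIC = 0.006280 × 1.95 = 0.0122 mmol/kg = 12.2 μmol/kg

[CO2*] = 12.2 μmol/kg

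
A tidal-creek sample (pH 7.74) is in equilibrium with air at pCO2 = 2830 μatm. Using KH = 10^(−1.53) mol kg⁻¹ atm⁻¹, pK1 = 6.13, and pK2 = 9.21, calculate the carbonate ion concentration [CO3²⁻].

[CO2*] = KH · pCO2 = 10^(−1.53) × 2830×10^-6 = 8.352×10^-5 mol/kg
α₀ = 1/(1 + K1/[H⁺] + K1K2/[H⁺]²) = 1/(1 + 10^+1.61 + 10^+0.14) = 0.02319
DIC = [CO2*]/α₀ = 8.352×10^-5 / 0.02319 = 3.601 mmol/kg
[CO3²⁻] = α₂·DIC; α₂ = 0.03201, so [CO3²⁻] = 0.03201 × 3.601 = 0.115 mmol/kg

[CO3²⁻] = 0.115 mmol/kg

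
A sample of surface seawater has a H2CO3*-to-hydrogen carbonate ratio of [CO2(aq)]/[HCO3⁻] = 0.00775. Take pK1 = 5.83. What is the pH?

From K1 = [H⁺][HCO3⁻]/[CO2(aq)]:  pH = pK1 − log₁₀([CO2(aq)]/[HCO3⁻])
log₁₀(0.00775) = -2.111
pH = 5.83 − (-2.111) = 7.94

pH = 7.94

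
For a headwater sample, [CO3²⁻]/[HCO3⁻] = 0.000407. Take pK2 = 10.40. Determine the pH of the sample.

From K2 = [H⁺][CO3²⁻]/[HCO3⁻]:  pH = pK2 + log₁₀([CO3²⁻]/[HCO3⁻])
log₁₀(0.000407) = -3.390
pH = 10.40 + (-3.390) = 7.01

pH = 7.01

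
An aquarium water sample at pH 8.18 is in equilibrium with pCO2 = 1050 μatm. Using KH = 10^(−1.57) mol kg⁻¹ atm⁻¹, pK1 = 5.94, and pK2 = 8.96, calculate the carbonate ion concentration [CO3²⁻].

[CO3²⁻] = 0.815 mmol/kg

[CO2*] = KH · pCO2 = 10^(−1.57) × 1050×10^-6 = 2.826×10^-5 mol/kg
α₀ = 1/(1 + K1/[H⁺] + K1K2/[H⁺]²) = 1/(1 + 10^+2.24 + 10^+1.46) = 0.004911
DIC = [CO2*]/α₀ = 2.826×10^-5 / 0.004911 = 5.755 mmol/kg
[CO3²⁻] = α₂·DIC; α₂ = 0.1416, so [CO3²⁻] = 0.1416 × 5.755 = 0.815 mmol/kg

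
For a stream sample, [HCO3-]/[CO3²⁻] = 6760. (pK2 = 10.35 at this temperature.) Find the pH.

From K2 = [H⁺][CO3²⁻]/[HCO3-]:  pH = pK2 − log₁₀([HCO3-]/[CO3²⁻])
log₁₀(6760) = +3.830
pH = 10.35 − (+3.830) = 6.52

pH = 6.52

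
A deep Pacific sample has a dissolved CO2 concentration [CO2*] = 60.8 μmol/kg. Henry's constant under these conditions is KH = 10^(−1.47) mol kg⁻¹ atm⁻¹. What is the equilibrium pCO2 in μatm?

KH = 10^(−1.47) = 3.388×10^-2 mol kg⁻¹ atm⁻¹
pCO2 = [CO2*]/KH = 60.8×10^-6 / 3.388×10^-2 = 1.79×10^-3 atm = 1790 μatm

pCO2 = 1790 μatm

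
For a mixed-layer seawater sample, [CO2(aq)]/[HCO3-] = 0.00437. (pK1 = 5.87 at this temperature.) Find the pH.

From K1 = [H⁺][HCO3-]/[CO2(aq)]:  pH = pK1 − log₁₀([CO2(aq)]/[HCO3-])
log₁₀(0.00437) = -2.360
pH = 5.87 − (-2.360) = 8.23

pH = 8.23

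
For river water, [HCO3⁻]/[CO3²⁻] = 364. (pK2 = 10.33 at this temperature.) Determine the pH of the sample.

From K2 = [H⁺][CO3²⁻]/[HCO3⁻]:  pH = pK2 − log₁₀([HCO3⁻]/[CO3²⁻])
log₁₀(364) = +2.561
pH = 10.33 − (+2.561) = 7.77

pH = 7.77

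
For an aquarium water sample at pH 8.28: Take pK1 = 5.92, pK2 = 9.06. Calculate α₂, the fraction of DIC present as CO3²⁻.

α₂ = 0.142

α₂ = 1 / (1 + [H⁺]/K2 + [H⁺]²/(K1K2)) = 1 / (1 + 10^+0.78 + 10^-1.58)
   = 1 / (1 + 6.0256 + 0.026303) = 1/7.0519 = 0.1418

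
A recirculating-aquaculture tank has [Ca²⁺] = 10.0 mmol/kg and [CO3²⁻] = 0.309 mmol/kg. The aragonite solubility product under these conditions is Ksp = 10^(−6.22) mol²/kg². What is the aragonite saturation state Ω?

Ω = 5.13

Ksp = 10^(−6.22) = 6.026×10^-7
Ω = [Ca²⁺][CO3²⁻]/Ksp = (10.0×10^-3)(0.309×10^-3) / 6.026×10^-7 = 5.13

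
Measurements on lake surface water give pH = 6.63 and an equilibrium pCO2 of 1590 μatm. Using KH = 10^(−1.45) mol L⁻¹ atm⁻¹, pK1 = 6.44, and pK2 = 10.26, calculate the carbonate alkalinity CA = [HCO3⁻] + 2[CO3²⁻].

CA = 0.0874 mmol/L

[CO2*] = KH · pCO2 = 10^(−1.45) × 1590×10^-6 = 5.642×10^-5 mol/L
α₀ = 1/(1 + K1/[H⁺] + K1K2/[H⁺]²) = 1/(1 + 10^+0.19 + 10^-3.44) = 0.3923
DIC = [CO2*]/α₀ = 5.642×10^-5 / 0.3923 = 0.1438 mmol/L
CA = (α₁ + 2α₂)·DIC = (0.6076 + 2×0.0001424) × 0.1438 = 0.0874 mmol/L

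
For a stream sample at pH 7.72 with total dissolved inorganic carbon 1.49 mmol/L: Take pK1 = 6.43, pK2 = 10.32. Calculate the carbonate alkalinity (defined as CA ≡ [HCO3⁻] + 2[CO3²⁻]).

CA = [HCO3⁻] + 2[CO3²⁻] = (α₁ + 2α₂)·DIC
At pH 7.72: [H⁺]/K1 = 10^-1.29 = 0.051286, K2/[H⁺] = 10^-2.60 = 0.0025119
α₁ = 1/(1 + 0.051286 + 0.0025119) = 1/1.0538 = 0.9489; α₂ = α₁·K2/[H⁺] = 0.002384
α₁ + 2α₂ = 0.9537
CA = 0.9537 × 1.49 = 1.42 mmol/L

CA = 1.42 mmol/L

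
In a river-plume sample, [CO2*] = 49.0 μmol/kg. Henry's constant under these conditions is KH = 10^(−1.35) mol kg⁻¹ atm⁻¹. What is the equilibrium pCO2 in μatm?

pCO2 = 1100 μatm

KH = 10^(−1.35) = 4.467×10^-2 mol kg⁻¹ atm⁻¹
pCO2 = [CO2*]/KH = 49.0×10^-6 / 4.467×10^-2 = 1.10×10^-3 atm = 1100 μatm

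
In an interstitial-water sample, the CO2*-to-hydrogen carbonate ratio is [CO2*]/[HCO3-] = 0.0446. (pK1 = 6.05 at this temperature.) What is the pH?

From K1 = [H⁺][HCO3-]/[CO2*]:  pH = pK1 − log₁₀([CO2*]/[HCO3-])
log₁₀(0.0446) = -1.351
pH = 6.05 − (-1.351) = 7.40

pH = 7.40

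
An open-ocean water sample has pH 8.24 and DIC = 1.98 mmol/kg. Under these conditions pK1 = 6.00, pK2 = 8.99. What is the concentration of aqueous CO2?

α₀ = 1 / (1 + K1/[H⁺] + K1K2/[H⁺]²) = 1 / (1 + 10^+2.24 + 10^+1.49)
   = 1 / (1 + 173.78 + 30.903) = 1/205.68 = 0.004862
[CO2*] = α₀ × DIC = 0.004862 × 1.98 = 0.00963 mmol/kg = 9.63 μmol/kg

[CO2*] = 9.63 μmol/kg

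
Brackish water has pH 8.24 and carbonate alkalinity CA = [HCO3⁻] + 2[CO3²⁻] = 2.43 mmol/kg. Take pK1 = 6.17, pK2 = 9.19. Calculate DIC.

DIC = 2.22 mmol/kg

CA = [HCO3⁻] + 2[CO3²⁻] = (α₁ + 2α₂)·DIC
At pH 8.24: [H⁺]/K1 = 10^-2.07 = 0.0085114, K2/[H⁺] = 10^-0.95 = 0.11220
α₁ = 1/(1 + 0.0085114 + 0.11220) = 1/1.1207 = 0.8923; α₂ = α₁·K2/[H⁺] = 0.1001
α₁ + 2α₂ = 1.0925
DIC = CA / (α₁ + 2α₂) = 2.43 / 1.0925 = 2.22 mmol/kg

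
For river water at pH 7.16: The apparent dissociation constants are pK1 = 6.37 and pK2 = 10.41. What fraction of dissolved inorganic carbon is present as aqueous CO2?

α₀ = 1 / (1 + K1/[H⁺] + K1K2/[H⁺]²) = 1 / (1 + 10^+0.79 + 10^-2.46)
   = 1 / (1 + 6.1660 + 0.0034674) = 1/7.1694 = 0.1395

α₀ = 0.139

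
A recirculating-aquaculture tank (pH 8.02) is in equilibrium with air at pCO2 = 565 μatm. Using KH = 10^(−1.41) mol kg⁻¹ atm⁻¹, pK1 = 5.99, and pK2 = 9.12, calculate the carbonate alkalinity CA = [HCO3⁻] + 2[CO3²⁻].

CA = 2.73 mmol/kg

[CO2*] = KH · pCO2 = 10^(−1.41) × 565×10^-6 = 2.198×10^-5 mol/kg
α₀ = 1/(1 + K1/[H⁺] + K1K2/[H⁺]²) = 1/(1 + 10^+2.03 + 10^+0.93) = 0.008572
DIC = [CO2*]/α₀ = 2.198×10^-5 / 0.008572 = 2.564 mmol/kg
CA = (α₁ + 2α₂)·DIC = (0.9185 + 2×0.07296) × 2.564 = 2.73 mmol/kg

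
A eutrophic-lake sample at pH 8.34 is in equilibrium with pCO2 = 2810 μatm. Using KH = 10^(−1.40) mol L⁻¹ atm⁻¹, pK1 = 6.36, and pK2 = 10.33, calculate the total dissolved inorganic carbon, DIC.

DIC = 10.9 mmol/L

[CO2*] = KH · pCO2 = 10^(−1.40) × 2810×10^-6 = 1.119×10^-4 mol/L
α₀ = 1/(1 + K1/[H⁺] + K1K2/[H⁺]²) = 1/(1 + 10^+1.98 + 10^-0.01) = 0.01026
DIC = [CO2*]/α₀ = 1.119×10^-4 / 0.01026 = 10.9 mmol/L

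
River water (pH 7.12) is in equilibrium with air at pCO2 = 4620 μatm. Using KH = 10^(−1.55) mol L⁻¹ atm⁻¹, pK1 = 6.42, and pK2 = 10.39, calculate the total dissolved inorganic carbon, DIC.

[CO2*] = KH · pCO2 = 10^(−1.55) × 4620×10^-6 = 1.302×10^-4 mol/L
α₀ = 1/(1 + K1/[H⁺] + K1K2/[H⁺]²) = 1/(1 + 10^+0.70 + 10^-2.57) = 0.1663
DIC = [CO2*]/α₀ = 1.302×10^-4 / 0.1663 = 0.783 mmol/L

DIC = 0.783 mmol/L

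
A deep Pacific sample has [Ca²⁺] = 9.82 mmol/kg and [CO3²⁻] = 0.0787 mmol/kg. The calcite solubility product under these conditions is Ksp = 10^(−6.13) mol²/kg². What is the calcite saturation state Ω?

Ω = 1.04

Ksp = 10^(−6.13) = 7.413×10^-7
Ω = [Ca²⁺][CO3²⁻]/Ksp = (9.82×10^-3)(0.0787×10^-3) / 7.413×10^-7 = 1.04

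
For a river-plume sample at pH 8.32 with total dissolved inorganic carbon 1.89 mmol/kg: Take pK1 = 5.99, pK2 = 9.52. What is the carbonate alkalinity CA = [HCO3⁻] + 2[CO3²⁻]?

CA = [HCO3⁻] + 2[CO3²⁻] = (α₁ + 2α₂)·DIC
At pH 8.32: [H⁺]/K1 = 10^-2.33 = 0.0046774, K2/[H⁺] = 10^-1.20 = 0.063096
α₁ = 1/(1 + 0.0046774 + 0.063096) = 1/1.0678 = 0.9365; α₂ = α₁·K2/[H⁺] = 0.05909
α₁ + 2α₂ = 1.0547
CA = 1.0547 × 1.89 = 1.99 mmol/kg

CA = 1.99 mmol/kg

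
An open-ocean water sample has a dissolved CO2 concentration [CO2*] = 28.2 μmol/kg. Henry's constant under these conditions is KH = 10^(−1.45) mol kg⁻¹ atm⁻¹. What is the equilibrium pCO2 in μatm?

KH = 10^(−1.45) = 3.548×10^-2 mol kg⁻¹ atm⁻¹
pCO2 = [CO2*]/KH = 28.2×10^-6 / 3.548×10^-2 = 7.95×10^-4 atm = 795 μatm

pCO2 = 795 μatm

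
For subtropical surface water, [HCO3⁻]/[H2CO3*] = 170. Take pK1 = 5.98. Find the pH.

pH = 8.21

From K1 = [H⁺][HCO3⁻]/[H2CO3*]:  pH = pK1 + log₁₀([HCO3⁻]/[H2CO3*])
log₁₀(170) = +2.230
pH = 5.98 + (+2.230) = 8.21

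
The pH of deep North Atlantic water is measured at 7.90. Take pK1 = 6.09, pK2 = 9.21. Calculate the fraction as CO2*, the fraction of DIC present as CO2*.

α₀ = 0.0146

α₀ = 1 / (1 + K1/[H⁺] + K1K2/[H⁺]²) = 1 / (1 + 10^+1.81 + 10^+0.50)
   = 1 / (1 + 64.565 + 3.1623) = 1/68.728 = 0.01455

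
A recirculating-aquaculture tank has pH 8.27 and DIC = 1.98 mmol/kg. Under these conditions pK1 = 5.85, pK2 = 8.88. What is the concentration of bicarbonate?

[HCO3⁻] = 1.58 mmol/kg

α₁ = 1 / (1 + [H⁺]/K1 + K2/[H⁺]) = 1 / (1 + 10^-2.42 + 10^-0.61)
   = 1 / (1 + 0.0038019 + 0.24547) = 1/1.2493 = 0.8005
[HCO3⁻] = α₁ × DIC = 0.8005 × 1.98 = 1.58 mmol/kg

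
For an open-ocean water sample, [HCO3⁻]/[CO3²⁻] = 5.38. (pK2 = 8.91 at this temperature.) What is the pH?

pH = 8.18

From K2 = [H⁺][CO3²⁻]/[HCO3⁻]:  pH = pK2 − log₁₀([HCO3⁻]/[CO3²⁻])
log₁₀(5.38) = +0.731
pH = 8.91 − (+0.731) = 8.18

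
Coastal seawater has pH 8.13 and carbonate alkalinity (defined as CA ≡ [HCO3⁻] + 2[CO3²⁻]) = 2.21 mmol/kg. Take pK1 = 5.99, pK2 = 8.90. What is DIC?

DIC = 1.94 mmol/kg

CA = [HCO3⁻] + 2[CO3²⁻] = (α₁ + 2α₂)·DIC
At pH 8.13: [H⁺]/K1 = 10^-2.14 = 0.0072444, K2/[H⁺] = 10^-0.77 = 0.16982
α₁ = 1/(1 + 0.0072444 + 0.16982) = 1/1.1771 = 0.8496; α₂ = α₁·K2/[H⁺] = 0.1443
α₁ + 2α₂ = 1.1381
DIC = CA / (α₁ + 2α₂) = 2.21 / 1.1381 = 1.94 mmol/kg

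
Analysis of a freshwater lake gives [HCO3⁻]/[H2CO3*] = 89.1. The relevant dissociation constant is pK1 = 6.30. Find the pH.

From K1 = [H⁺][HCO3⁻]/[H2CO3*]:  pH = pK1 + log₁₀([HCO3⁻]/[H2CO3*])
log₁₀(89.1) = +1.950
pH = 6.30 + (+1.950) = 8.25

pH = 8.25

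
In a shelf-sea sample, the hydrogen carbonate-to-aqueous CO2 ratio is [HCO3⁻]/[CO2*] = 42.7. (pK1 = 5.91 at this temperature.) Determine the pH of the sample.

From K1 = [H⁺][HCO3⁻]/[CO2*]:  pH = pK1 + log₁₀([HCO3⁻]/[CO2*])
log₁₀(42.7) = +1.630
pH = 5.91 + (+1.630) = 7.54

pH = 7.54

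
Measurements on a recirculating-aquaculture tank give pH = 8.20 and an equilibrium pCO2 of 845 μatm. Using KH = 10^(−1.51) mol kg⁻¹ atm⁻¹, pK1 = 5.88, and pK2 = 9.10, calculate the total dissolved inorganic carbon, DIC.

[CO2*] = KH · pCO2 = 10^(−1.51) × 845×10^-6 = 2.611×10^-5 mol/kg
α₀ = 1/(1 + K1/[H⁺] + K1K2/[H⁺]²) = 1/(1 + 10^+2.32 + 10^+1.42) = 0.004233
DIC = [CO2*]/α₀ = 2.611×10^-5 / 0.004233 = 6.17 mmol/kg

DIC = 6.17 mmol/kg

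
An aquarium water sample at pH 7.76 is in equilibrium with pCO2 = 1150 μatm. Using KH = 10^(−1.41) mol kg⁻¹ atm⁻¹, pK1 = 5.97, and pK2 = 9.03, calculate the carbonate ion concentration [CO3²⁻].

[CO2*] = KH · pCO2 = 10^(−1.41) × 1150×10^-6 = 4.474×10^-5 mol/kg
α₀ = 1/(1 + K1/[H⁺] + K1K2/[H⁺]²) = 1/(1 + 10^+1.79 + 10^+0.52) = 0.01516
DIC = [CO2*]/α₀ = 4.474×10^-5 / 0.01516 = 2.952 mmol/kg
[CO3²⁻] = α₂·DIC; α₂ = 0.05019, so [CO3²⁻] = 0.05019 × 2.952 = 0.148 mmol/kg

[CO3²⁻] = 0.148 mmol/kg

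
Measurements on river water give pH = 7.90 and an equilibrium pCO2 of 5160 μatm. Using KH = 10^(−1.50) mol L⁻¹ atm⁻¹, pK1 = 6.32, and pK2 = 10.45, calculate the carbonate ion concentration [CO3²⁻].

[CO3²⁻] = 17.5 μmol/L

[CO2*] = KH · pCO2 = 10^(−1.50) × 5160×10^-6 = 1.632×10^-4 mol/L
α₀ = 1/(1 + K1/[H⁺] + K1K2/[H⁺]²) = 1/(1 + 10^+1.58 + 10^-0.97) = 0.02556
DIC = [CO2*]/α₀ = 1.632×10^-4 / 0.02556 = 6.384 mmol/L
[CO3²⁻] = α₂·DIC; α₂ = 0.002739, so [CO3²⁻] = 0.002739 × 6.384 = 0.0175 mmol/L = 17.5 μmol/L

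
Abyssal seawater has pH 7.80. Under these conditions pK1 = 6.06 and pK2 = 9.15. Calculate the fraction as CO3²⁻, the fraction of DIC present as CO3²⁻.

α₂ = 1 / (1 + [H⁺]/K2 + [H⁺]²/(K1K2)) = 1 / (1 + 10^+1.35 + 10^-0.39)
   = 1 / (1 + 22.387 + 0.40738) = 1/23.795 = 0.04203

α₂ = 0.0420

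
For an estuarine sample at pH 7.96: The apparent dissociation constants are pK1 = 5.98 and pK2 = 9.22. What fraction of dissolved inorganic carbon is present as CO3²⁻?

α₂ = 0.0516

α₂ = 1 / (1 + [H⁺]/K2 + [H⁺]²/(K1K2)) = 1 / (1 + 10^+1.26 + 10^-0.72)
   = 1 / (1 + 18.197 + 0.19055) = 1/19.388 = 0.05158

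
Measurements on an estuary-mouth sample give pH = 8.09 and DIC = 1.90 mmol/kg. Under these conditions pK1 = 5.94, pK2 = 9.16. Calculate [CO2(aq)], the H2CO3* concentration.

[CO2*] = 12.3 μmol/kg

α₀ = 1 / (1 + K1/[H⁺] + K1K2/[H⁺]²) = 1 / (1 + 10^+2.15 + 10^+1.08)
   = 1 / (1 + 141.25 + 12.023) = 1/154.28 = 0.006482
[CO2*] = α₀ × DIC = 0.006482 × 1.90 = 0.0123 mmol/kg = 12.3 μmol/kg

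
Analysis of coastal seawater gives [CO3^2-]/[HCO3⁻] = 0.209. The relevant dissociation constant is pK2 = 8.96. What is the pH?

From K2 = [H⁺][CO3^2-]/[HCO3⁻]:  pH = pK2 + log₁₀([CO3^2-]/[HCO3⁻])
log₁₀(0.209) = -0.680
pH = 8.96 + (-0.680) = 8.28

pH = 8.28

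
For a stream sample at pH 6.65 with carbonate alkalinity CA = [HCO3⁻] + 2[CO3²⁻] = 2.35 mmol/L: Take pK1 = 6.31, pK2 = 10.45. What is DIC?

CA = [HCO3⁻] + 2[CO3²⁻] = (α₁ + 2α₂)·DIC
At pH 6.65: [H⁺]/K1 = 10^-0.34 = 0.45709, K2/[H⁺] = 10^-3.80 = 0.00015849
α₁ = 1/(1 + 0.45709 + 0.00015849) = 1/1.4572 = 0.6862; α₂ = α₁·K2/[H⁺] = 0.0001088
α₁ + 2α₂ = 0.6864
DIC = CA / (α₁ + 2α₂) = 2.35 / 0.6864 = 3.42 mmol/L

DIC = 3.42 mmol/L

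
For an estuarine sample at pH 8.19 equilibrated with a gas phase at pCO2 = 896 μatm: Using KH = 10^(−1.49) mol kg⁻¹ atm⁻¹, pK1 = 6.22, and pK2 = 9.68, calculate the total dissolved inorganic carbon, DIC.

DIC = 2.82 mmol/kg

[CO2*] = KH · pCO2 = 10^(−1.49) × 896×10^-6 = 2.899×10^-5 mol/kg
α₀ = 1/(1 + K1/[H⁺] + K1K2/[H⁺]²) = 1/(1 + 10^+1.97 + 10^+0.48) = 0.01027
DIC = [CO2*]/α₀ = 2.899×10^-5 / 0.01027 = 2.82 mmol/kg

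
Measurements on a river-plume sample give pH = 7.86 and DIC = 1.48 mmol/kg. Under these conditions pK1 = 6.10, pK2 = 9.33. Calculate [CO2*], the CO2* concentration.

[CO2*] = 0.0245 mmol/kg

α₀ = 1 / (1 + K1/[H⁺] + K1K2/[H⁺]²) = 1 / (1 + 10^+1.76 + 10^+0.29)
   = 1 / (1 + 57.544 + 1.9498) = 1/60.494 = 0.01653
[CO2*] = α₀ × DIC = 0.01653 × 1.48 = 0.0245 mmol/kg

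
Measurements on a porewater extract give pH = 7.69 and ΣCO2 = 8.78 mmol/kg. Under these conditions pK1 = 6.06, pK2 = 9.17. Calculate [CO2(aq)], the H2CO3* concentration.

α₀ = 1 / (1 + K1/[H⁺] + K1K2/[H⁺]²) = 1 / (1 + 10^+1.63 + 10^+0.15)
   = 1 / (1 + 42.658 + 1.4125) = 1/45.070 = 0.02219
[CO2*] = α₀ × DIC = 0.02219 × 8.78 = 0.195 mmol/kg

[CO2*] = 0.195 mmol/kg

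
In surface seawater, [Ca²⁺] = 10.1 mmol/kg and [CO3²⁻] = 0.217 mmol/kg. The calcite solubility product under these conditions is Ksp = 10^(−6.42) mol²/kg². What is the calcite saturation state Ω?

Ω = 5.76

Ksp = 10^(−6.42) = 3.802×10^-7
Ω = [Ca²⁺][CO3²⁻]/Ksp = (10.1×10^-3)(0.217×10^-3) / 3.802×10^-7 = 5.76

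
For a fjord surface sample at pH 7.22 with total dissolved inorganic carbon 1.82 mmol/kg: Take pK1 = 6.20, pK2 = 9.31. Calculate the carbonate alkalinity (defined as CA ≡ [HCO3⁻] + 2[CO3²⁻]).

CA = 1.68 mmol/kg

CA = [HCO3⁻] + 2[CO3²⁻] = (α₁ + 2α₂)·DIC
At pH 7.22: [H⁺]/K1 = 10^-1.02 = 0.095499, K2/[H⁺] = 10^-2.09 = 0.0081283
α₁ = 1/(1 + 0.095499 + 0.0081283) = 1/1.1036 = 0.9061; α₂ = α₁·K2/[H⁺] = 0.007365
α₁ + 2α₂ = 0.9208
CA = 0.9208 × 1.82 = 1.68 mmol/kg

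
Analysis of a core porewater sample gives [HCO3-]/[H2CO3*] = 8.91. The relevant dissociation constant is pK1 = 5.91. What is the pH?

From K1 = [H⁺][HCO3-]/[H2CO3*]:  pH = pK1 + log₁₀([HCO3-]/[H2CO3*])
log₁₀(8.91) = +0.950
pH = 5.91 + (+0.950) = 6.86

pH = 6.86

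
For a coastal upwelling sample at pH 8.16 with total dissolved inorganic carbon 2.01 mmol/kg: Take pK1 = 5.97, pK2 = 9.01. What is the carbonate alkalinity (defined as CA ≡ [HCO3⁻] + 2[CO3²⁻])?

CA = [HCO3⁻] + 2[CO3²⁻] = (α₁ + 2α₂)·DIC
At pH 8.16: [H⁺]/K1 = 10^-2.19 = 0.0064565, K2/[H⁺] = 10^-0.85 = 0.14125
α₁ = 1/(1 + 0.0064565 + 0.14125) = 1/1.1477 = 0.8713; α₂ = α₁·K2/[H⁺] = 0.1231
α₁ + 2α₂ = 1.1174
CA = 1.1174 × 2.01 = 2.25 mmol/kg

CA = 2.25 mmol/kg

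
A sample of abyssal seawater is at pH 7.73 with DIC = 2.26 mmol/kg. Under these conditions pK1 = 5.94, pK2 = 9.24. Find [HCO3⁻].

[HCO3⁻] = 2.16 mmol/kg

α₁ = 1 / (1 + [H⁺]/K1 + K2/[H⁺]) = 1 / (1 + 10^-1.79 + 10^-1.51)
   = 1 / (1 + 0.016218 + 0.030903) = 1/1.0471 = 0.9550
[HCO3⁻] = α₁ × DIC = 0.9550 × 2.26 = 2.16 mmol/kg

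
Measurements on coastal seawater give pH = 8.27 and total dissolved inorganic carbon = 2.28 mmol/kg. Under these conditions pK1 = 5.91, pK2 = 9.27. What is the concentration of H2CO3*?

[CO2*] = 9.01 μmol/kg

α₀ = 1 / (1 + K1/[H⁺] + K1K2/[H⁺]²) = 1 / (1 + 10^+2.36 + 10^+1.36)
   = 1 / (1 + 229.09 + 22.909) = 1/253.00 = 0.003953
[CO2*] = α₀ × DIC = 0.003953 × 2.28 = 0.00901 mmol/kg = 9.01 μmol/kg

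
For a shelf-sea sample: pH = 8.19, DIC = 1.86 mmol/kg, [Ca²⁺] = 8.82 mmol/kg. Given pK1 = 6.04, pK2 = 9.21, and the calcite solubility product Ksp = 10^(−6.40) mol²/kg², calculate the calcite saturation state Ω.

Ω = 3.57

α₂ = 1 / (1 + [H⁺]/K2 + [H⁺]²/(K1K2)) = 1 / (1 + 10^+1.02 + 10^-1.13)
   = 1 / (1 + 10.471 + 0.074131) = 1/11.545 = 0.08661
[CO3²⁻] = α₂ × DIC = 0.08661 × 1.86 = 0.1611 mmol/kg
Ksp = 10^(−6.40) = 3.981×10^-7
Ω = [Ca²⁺][CO3²⁻]/Ksp = (8.82×10^-3)(1.611×10^-4) / 3.981×10^-7 = 3.57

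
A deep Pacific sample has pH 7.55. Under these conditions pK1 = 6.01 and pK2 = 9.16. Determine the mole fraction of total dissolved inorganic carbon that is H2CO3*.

α₀ = 1 / (1 + K1/[H⁺] + K1K2/[H⁺]²) = 1 / (1 + 10^+1.54 + 10^-0.07)
   = 1 / (1 + 34.674 + 0.85114) = 1/36.525 = 0.02738

α₀ = 0.0274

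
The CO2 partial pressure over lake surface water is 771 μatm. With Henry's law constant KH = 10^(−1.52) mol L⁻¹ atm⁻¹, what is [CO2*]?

KH = 10^(−1.52) = 3.020×10^-2 mol L⁻¹ atm⁻¹
[CO2*] = KH · pCO2 = 3.020×10^-2 × 771×10^-6 atm = 2.33×10^-5 mol/L

[CO2*] = 23.3 μmol/L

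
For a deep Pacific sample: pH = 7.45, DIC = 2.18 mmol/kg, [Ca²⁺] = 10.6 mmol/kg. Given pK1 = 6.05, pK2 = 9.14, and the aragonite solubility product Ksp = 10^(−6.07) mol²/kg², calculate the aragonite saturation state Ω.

α₂ = 1 / (1 + [H⁺]/K2 + [H⁺]²/(K1K2)) = 1 / (1 + 10^+1.69 + 10^+0.29)
   = 1 / (1 + 48.978 + 1.9498) = 1/51.928 = 0.01926
[CO3²⁻] = α₂ × DIC = 0.01926 × 2.18 = 0.04198 mmol/kg
Ksp = 10^(−6.07) = 8.511×10^-7
Ω = [Ca²⁺][CO3²⁻]/Ksp = (10.6×10^-3)(4.198×10^-5) / 8.511×10^-7 = 0.523

Ω = 0.523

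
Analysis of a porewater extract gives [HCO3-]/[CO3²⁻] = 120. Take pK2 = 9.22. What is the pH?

pH = 7.14

From K2 = [H⁺][CO3²⁻]/[HCO3-]:  pH = pK2 − log₁₀([HCO3-]/[CO3²⁻])
log₁₀(120) = +2.079
pH = 9.22 − (+2.079) = 7.14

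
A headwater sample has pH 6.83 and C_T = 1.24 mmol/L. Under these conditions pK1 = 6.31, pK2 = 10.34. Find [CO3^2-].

α₂ = 1 / (1 + [H⁺]/K2 + [H⁺]²/(K1K2)) = 1 / (1 + 10^+3.51 + 10^+2.99)
   = 1 / (1 + 3235.9 + 977.24) = 1/4214.2 = 0.0002373
[CO3²⁻] = α₂ × DIC = 0.0002373 × 1.24 = 0.000294 mmol/L = 0.294 μmol/L

[CO3²⁻] = 0.294 μmol/L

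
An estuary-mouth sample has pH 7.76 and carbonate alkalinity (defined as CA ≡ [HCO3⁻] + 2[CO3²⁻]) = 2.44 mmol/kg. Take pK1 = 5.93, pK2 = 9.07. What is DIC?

DIC = 2.36 mmol/kg

CA = [HCO3⁻] + 2[CO3²⁻] = (α₁ + 2α₂)·DIC
At pH 7.76: [H⁺]/K1 = 10^-1.83 = 0.014791, K2/[H⁺] = 10^-1.31 = 0.048978
α₁ = 1/(1 + 0.014791 + 0.048978) = 1/1.0638 = 0.9401; α₂ = α₁·K2/[H⁺] = 0.04604
α₁ + 2α₂ = 1.0321
DIC = CA / (α₁ + 2α₂) = 2.44 / 1.0321 = 2.36 mmol/kg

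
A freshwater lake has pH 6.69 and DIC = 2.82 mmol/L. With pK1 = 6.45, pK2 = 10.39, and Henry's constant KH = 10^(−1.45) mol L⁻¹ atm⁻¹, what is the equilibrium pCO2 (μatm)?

α₀ = 1 / (1 + K1/[H⁺] + K1K2/[H⁺]²) = 1 / (1 + 10^+0.24 + 10^-3.46)
   = 1 / (1 + 1.7378 + 0.00034674) = 1/2.7381 = 0.3652
[CO2*] = α₀ × DIC = 0.3652 × 2.82 = 1.030 mmol/L
pCO2 = [CO2*]/KH = 1.030×10^-3 / 3.548×10^-2 = 2.90×10^4 μatm

pCO2 = 2.90×10^4 μatm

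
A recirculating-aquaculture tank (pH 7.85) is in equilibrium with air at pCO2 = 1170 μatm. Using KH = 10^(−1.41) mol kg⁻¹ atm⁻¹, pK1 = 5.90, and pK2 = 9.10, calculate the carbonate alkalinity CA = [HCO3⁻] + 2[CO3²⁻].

CA = 4.51 mmol/kg

[CO2*] = KH · pCO2 = 10^(−1.41) × 1170×10^-6 = 4.552×10^-5 mol/kg
α₀ = 1/(1 + K1/[H⁺] + K1K2/[H⁺]²) = 1/(1 + 10^+1.95 + 10^+0.70) = 0.01051
DIC = [CO2*]/α₀ = 4.552×10^-5 / 0.01051 = 4.330 mmol/kg
CA = (α₁ + 2α₂)·DIC = (0.9368 + 2×0.05268) × 4.330 = 4.51 mmol/kg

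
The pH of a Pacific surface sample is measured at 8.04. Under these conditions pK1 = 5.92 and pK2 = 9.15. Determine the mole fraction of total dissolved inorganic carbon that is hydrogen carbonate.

α₁ = 0.921

α₁ = 1 / (1 + [H⁺]/K1 + K2/[H⁺]) = 1 / (1 + 10^-2.12 + 10^-1.11)
   = 1 / (1 + 0.0075858 + 0.077625) = 1/1.0852 = 0.9215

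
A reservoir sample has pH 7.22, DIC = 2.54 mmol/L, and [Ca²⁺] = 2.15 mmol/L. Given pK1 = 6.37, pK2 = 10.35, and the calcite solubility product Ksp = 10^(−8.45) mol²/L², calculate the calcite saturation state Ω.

Ω = 0.999

α₂ = 1 / (1 + [H⁺]/K2 + [H⁺]²/(K1K2)) = 1 / (1 + 10^+3.13 + 10^+2.28)
   = 1 / (1 + 1349.0 + 190.55) = 1/1540.5 = 0.0006491
[CO3²⁻] = α₂ × DIC = 0.0006491 × 2.54 = 0.001649 mmol/L = 1.649 μmol/L
Ksp = 10^(−8.45) = 3.548×10^-9
Ω = [Ca²⁺][CO3²⁻]/Ksp = (2.15×10^-3)(1.649×10^-6) / 3.548×10^-9 = 0.999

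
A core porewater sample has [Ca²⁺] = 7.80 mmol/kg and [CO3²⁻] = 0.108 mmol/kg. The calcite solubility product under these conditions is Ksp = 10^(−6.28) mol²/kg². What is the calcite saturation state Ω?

Ksp = 10^(−6.28) = 5.248×10^-7
Ω = [Ca²⁺][CO3²⁻]/Ksp = (7.80×10^-3)(0.108×10^-3) / 5.248×10^-7 = 1.61

Ω = 1.61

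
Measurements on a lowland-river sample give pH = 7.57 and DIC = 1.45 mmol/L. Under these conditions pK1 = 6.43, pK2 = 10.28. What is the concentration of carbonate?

α₂ = 1 / (1 + [H⁺]/K2 + [H⁺]²/(K1K2)) = 1 / (1 + 10^+2.71 + 10^+1.57)
   = 1 / (1 + 512.86 + 37.154) = 1/551.01 = 0.001815
[CO3²⁻] = α₂ × DIC = 0.001815 × 1.45 = 0.00263 mmol/L = 2.63 μmol/L

[CO3²⁻] = 2.63 μmol/L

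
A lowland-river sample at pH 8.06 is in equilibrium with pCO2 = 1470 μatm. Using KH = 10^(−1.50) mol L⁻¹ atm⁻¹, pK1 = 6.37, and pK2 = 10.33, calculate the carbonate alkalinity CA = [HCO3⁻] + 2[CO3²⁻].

[CO2*] = KH · pCO2 = 10^(−1.50) × 1470×10^-6 = 4.649×10^-5 mol/L
α₀ = 1/(1 + K1/[H⁺] + K1K2/[H⁺]²) = 1/(1 + 10^+1.69 + 10^-0.58) = 0.01990
DIC = [CO2*]/α₀ = 4.649×10^-5 / 0.01990 = 2.335 mmol/L
CA = (α₁ + 2α₂)·DIC = (0.9749 + 2×0.005235) × 2.335 = 2.30 mmol/L

CA = 2.30 mmol/L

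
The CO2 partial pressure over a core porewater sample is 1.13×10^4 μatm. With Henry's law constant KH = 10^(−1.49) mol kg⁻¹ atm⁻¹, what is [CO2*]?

[CO2*] = 366 μmol/kg

KH = 10^(−1.49) = 3.236×10^-2 mol kg⁻¹ atm⁻¹
[CO2*] = KH · pCO2 = 3.236×10^-2 × 1.13×10^4×10^-6 atm = 3.66×10^-4 mol/kg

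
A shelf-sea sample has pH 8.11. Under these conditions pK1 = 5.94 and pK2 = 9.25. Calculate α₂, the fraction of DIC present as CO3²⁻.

α₂ = 0.0671

α₂ = 1 / (1 + [H⁺]/K2 + [H⁺]²/(K1K2)) = 1 / (1 + 10^+1.14 + 10^-1.03)
   = 1 / (1 + 13.804 + 0.093325) = 1/14.897 = 0.06713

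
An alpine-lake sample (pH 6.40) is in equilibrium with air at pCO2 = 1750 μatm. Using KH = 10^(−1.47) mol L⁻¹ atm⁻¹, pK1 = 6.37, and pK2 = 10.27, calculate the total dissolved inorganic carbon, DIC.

[CO2*] = KH · pCO2 = 10^(−1.47) × 1750×10^-6 = 5.930×10^-5 mol/L
α₀ = 1/(1 + K1/[H⁺] + K1K2/[H⁺]²) = 1/(1 + 10^+0.03 + 10^-3.84) = 0.4827
DIC = [CO2*]/α₀ = 5.930×10^-5 / 0.4827 = 0.123 mmol/L

DIC = 0.123 mmol/L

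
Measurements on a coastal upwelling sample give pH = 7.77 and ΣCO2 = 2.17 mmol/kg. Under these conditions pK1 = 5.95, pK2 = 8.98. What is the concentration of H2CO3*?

[CO2*] = 0.0305 mmol/kg

α₀ = 1 / (1 + K1/[H⁺] + K1K2/[H⁺]²) = 1 / (1 + 10^+1.82 + 10^+0.61)
   = 1 / (1 + 66.069 + 4.0738) = 1/71.143 = 0.01406
[CO2*] = α₀ × DIC = 0.01406 × 2.17 = 0.0305 mmol/kg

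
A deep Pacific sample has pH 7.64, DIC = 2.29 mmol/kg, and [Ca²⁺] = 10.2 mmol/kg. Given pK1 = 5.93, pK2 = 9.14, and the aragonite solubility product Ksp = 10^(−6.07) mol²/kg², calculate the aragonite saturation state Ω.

Ω = 0.826

α₂ = 1 / (1 + [H⁺]/K2 + [H⁺]²/(K1K2)) = 1 / (1 + 10^+1.50 + 10^-0.21)
   = 1 / (1 + 31.623 + 0.61660) = 1/33.239 = 0.03008
[CO3²⁻] = α₂ × DIC = 0.03008 × 2.29 = 0.06889 mmol/kg
Ksp = 10^(−6.07) = 8.511×10^-7
Ω = [Ca²⁺][CO3²⁻]/Ksp = (10.2×10^-3)(6.889×10^-5) / 8.511×10^-7 = 0.826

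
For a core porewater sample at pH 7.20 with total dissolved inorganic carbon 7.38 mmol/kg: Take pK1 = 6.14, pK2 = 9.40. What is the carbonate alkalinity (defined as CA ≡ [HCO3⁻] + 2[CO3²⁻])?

CA = 6.83 mmol/kg

CA = [HCO3⁻] + 2[CO3²⁻] = (α₁ + 2α₂)·DIC
At pH 7.20: [H⁺]/K1 = 10^-1.06 = 0.087096, K2/[H⁺] = 10^-2.20 = 0.0063096
α₁ = 1/(1 + 0.087096 + 0.0063096) = 1/1.0934 = 0.9146; α₂ = α₁·K2/[H⁺] = 0.005771
α₁ + 2α₂ = 0.9261
CA = 0.9261 × 7.38 = 6.83 mmol/kg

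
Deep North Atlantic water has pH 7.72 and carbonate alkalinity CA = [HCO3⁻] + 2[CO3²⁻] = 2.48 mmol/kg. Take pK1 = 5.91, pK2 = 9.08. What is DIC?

DIC = 2.42 mmol/kg

CA = [HCO3⁻] + 2[CO3²⁻] = (α₁ + 2α₂)·DIC
At pH 7.72: [H⁺]/K1 = 10^-1.81 = 0.015488, K2/[H⁺] = 10^-1.36 = 0.043652
α₁ = 1/(1 + 0.015488 + 0.043652) = 1/1.0591 = 0.9442; α₂ = α₁·K2/[H⁺] = 0.04121
α₁ + 2α₂ = 1.0266
DIC = CA / (α₁ + 2α₂) = 2.48 / 1.0266 = 2.42 mmol/kg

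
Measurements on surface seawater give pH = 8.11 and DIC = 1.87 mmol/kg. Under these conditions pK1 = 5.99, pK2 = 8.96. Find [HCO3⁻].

[HCO3⁻] = 1.63 mmol/kg

α₁ = 1 / (1 + [H⁺]/K1 + K2/[H⁺]) = 1 / (1 + 10^-2.12 + 10^-0.85)
   = 1 / (1 + 0.0075858 + 0.14125) = 1/1.1488 = 0.8704
[HCO3⁻] = α₁ × DIC = 0.8704 × 1.87 = 1.63 mmol/kg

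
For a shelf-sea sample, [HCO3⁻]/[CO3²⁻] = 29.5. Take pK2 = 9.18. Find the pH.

From K2 = [H⁺][CO3²⁻]/[HCO3⁻]:  pH = pK2 − log₁₀([HCO3⁻]/[CO3²⁻])
log₁₀(29.5) = +1.470
pH = 9.18 − (+1.470) = 7.71

pH = 7.71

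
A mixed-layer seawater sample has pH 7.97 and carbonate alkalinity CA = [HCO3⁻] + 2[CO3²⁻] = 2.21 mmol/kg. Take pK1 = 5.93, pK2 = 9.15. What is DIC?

DIC = 2.10 mmol/kg

CA = [HCO3⁻] + 2[CO3²⁻] = (α₁ + 2α₂)·DIC
At pH 7.97: [H⁺]/K1 = 10^-2.04 = 0.0091201, K2/[H⁺] = 10^-1.18 = 0.066069
α₁ = 1/(1 + 0.0091201 + 0.066069) = 1/1.0752 = 0.9301; α₂ = α₁·K2/[H⁺] = 0.06145
α₁ + 2α₂ = 1.0530
DIC = CA / (α₁ + 2α₂) = 2.21 / 1.0530 = 2.10 mmol/kg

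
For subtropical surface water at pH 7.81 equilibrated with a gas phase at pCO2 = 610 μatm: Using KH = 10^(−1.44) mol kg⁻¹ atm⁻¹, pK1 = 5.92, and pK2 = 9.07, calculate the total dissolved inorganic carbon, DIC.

DIC = 1.84 mmol/kg

[CO2*] = KH · pCO2 = 10^(−1.44) × 610×10^-6 = 2.215×10^-5 mol/kg
α₀ = 1/(1 + K1/[H⁺] + K1K2/[H⁺]²) = 1/(1 + 10^+1.89 + 10^+0.63) = 0.01206
DIC = [CO2*]/α₀ = 2.215×10^-5 / 0.01206 = 1.84 mmol/kg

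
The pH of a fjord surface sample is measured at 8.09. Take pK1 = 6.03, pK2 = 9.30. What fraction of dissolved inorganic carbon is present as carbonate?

α₂ = 0.0576

α₂ = 1 / (1 + [H⁺]/K2 + [H⁺]²/(K1K2)) = 1 / (1 + 10^+1.21 + 10^-0.85)
   = 1 / (1 + 16.218 + 0.14125) = 1/17.359 = 0.05761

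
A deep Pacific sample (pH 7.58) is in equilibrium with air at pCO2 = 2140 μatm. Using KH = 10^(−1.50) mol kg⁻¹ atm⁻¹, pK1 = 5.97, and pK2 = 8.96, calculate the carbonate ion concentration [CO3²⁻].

[CO2*] = KH · pCO2 = 10^(−1.50) × 2140×10^-6 = 6.767×10^-5 mol/kg
α₀ = 1/(1 + K1/[H⁺] + K1K2/[H⁺]²) = 1/(1 + 10^+1.61 + 10^+0.23) = 0.02302
DIC = [CO2*]/α₀ = 6.767×10^-5 / 0.02302 = 2.939 mmol/kg
[CO3²⁻] = α₂·DIC; α₂ = 0.03910, so [CO3²⁻] = 0.03910 × 2.939 = 0.115 mmol/kg

[CO3²⁻] = 0.115 mmol/kg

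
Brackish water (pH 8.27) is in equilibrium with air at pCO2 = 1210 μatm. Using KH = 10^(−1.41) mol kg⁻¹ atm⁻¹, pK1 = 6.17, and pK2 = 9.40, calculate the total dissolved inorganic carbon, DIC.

DIC = 6.41 mmol/kg

[CO2*] = KH · pCO2 = 10^(−1.41) × 1210×10^-6 = 4.707×10^-5 mol/kg
α₀ = 1/(1 + K1/[H⁺] + K1K2/[H⁺]²) = 1/(1 + 10^+2.10 + 10^+0.97) = 0.007341
DIC = [CO2*]/α₀ = 4.707×10^-5 / 0.007341 = 6.41 mmol/kg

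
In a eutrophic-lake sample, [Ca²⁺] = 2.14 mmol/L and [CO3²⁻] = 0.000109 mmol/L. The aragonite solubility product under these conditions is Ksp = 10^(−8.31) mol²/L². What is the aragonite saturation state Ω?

Ω = 0.0476

Ksp = 10^(−8.31) = 4.898×10^-9
Ω = [Ca²⁺][CO3²⁻]/Ksp = (2.14×10^-3)(0.000109×10^-3) / 4.898×10^-9 = 0.0476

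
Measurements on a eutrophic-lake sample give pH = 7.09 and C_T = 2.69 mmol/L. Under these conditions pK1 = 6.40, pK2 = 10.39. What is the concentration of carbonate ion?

α₂ = 1 / (1 + [H⁺]/K2 + [H⁺]²/(K1K2)) = 1 / (1 + 10^+3.30 + 10^+2.61)
   = 1 / (1 + 1995.3 + 407.38) = 1/2403.6 = 0.0004160
[CO3²⁻] = α₂ × DIC = 0.0004160 × 2.69 = 0.00112 mmol/L = 1.12 μmol/L

[CO3²⁻] = 1.12 μmol/L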